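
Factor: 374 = 2^1*11^1*17^1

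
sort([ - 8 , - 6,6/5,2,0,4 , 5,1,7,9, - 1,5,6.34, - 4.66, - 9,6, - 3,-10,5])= [ - 10, - 9, - 8, - 6, - 4.66, - 3,-1,0,1, 6/5,2, 4,  5,5,5 , 6,6.34,7,9 ] 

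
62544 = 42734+19810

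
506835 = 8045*63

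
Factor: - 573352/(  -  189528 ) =481/159 = 3^(  -  1)*13^1*37^1*53^( - 1) 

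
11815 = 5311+6504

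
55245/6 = 18415/2 = 9207.50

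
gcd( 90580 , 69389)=1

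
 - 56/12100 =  - 14/3025 = -0.00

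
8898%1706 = 368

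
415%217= 198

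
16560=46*360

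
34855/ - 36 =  - 34855/36 = -968.19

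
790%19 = 11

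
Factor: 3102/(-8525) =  - 2^1*3^1*  5^( - 2)* 31^( - 1)*47^1 = - 282/775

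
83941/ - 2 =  - 83941/2 = - 41970.50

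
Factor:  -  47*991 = - 47^1*991^1 = - 46577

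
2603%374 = 359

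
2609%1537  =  1072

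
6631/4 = 1657 + 3/4 = 1657.75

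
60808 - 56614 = 4194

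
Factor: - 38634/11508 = -47/14  =  - 2^( - 1) * 7^(- 1 ) * 47^1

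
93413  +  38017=131430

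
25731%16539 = 9192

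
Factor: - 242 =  - 2^1  *11^2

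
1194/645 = 1 + 183/215 = 1.85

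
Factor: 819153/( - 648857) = -3^5*11^( - 1) * 61^( - 1)*967^( - 1)*3371^1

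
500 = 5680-5180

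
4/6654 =2/3327 =0.00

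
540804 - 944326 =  - 403522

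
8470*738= 6250860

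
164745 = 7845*21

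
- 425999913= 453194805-879194718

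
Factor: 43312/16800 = 2^( -1 )*3^ ( - 1 )*5^( - 2)*7^( - 1 )*2707^1= 2707/1050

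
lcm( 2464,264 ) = 7392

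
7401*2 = 14802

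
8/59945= 8/59945 = 0.00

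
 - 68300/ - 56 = 1219 + 9/14 = 1219.64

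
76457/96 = 796+41/96 = 796.43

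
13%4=1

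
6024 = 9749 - 3725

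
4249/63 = 607/9  =  67.44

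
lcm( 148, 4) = 148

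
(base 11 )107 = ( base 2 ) 10000000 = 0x80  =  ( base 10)128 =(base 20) 68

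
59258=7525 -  - 51733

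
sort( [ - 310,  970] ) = [ - 310,  970 ] 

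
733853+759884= 1493737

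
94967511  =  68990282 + 25977229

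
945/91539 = 15/1453  =  0.01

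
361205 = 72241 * 5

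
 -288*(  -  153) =44064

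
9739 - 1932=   7807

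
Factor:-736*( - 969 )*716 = 2^7*3^1*17^1*19^1*23^1*179^1 = 510639744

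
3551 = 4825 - 1274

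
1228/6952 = 307/1738= 0.18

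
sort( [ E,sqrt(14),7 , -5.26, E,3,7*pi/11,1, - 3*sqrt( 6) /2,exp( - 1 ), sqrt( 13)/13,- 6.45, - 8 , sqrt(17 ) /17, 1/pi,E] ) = [ - 8, - 6.45, - 5.26,  -  3* sqrt( 6)/2,sqrt(17)/17,sqrt(13 ) /13,1/pi,exp( - 1 ), 1,7*pi/11, E,E , E, 3,sqrt(14 ),7] 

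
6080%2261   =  1558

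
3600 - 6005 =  - 2405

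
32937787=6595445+26342342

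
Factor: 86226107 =11^1*7838737^1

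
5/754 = 5/754 = 0.01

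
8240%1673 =1548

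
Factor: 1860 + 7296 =9156=2^2 * 3^1*7^1*109^1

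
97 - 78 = 19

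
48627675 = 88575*549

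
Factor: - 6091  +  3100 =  - 3^1*997^1= -2991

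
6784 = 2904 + 3880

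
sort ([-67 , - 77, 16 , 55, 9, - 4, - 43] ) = [ - 77, - 67,- 43, - 4 , 9, 16,55]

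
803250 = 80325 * 10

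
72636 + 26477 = 99113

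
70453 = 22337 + 48116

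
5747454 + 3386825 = 9134279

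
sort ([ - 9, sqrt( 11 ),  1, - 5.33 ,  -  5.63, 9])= [ - 9, - 5.63, - 5.33, 1, sqrt ( 11), 9]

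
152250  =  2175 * 70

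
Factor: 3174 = 2^1*3^1 * 23^2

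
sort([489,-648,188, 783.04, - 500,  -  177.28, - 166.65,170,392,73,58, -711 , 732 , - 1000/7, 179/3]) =[ - 711,-648, - 500, - 177.28,-166.65, - 1000/7,58, 179/3, 73,170,188, 392 , 489, 732 , 783.04]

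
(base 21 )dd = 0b100011110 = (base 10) 286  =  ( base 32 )8U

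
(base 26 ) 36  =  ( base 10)84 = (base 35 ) 2e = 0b1010100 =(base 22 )3i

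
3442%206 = 146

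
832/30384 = 52/1899 = 0.03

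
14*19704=275856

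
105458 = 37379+68079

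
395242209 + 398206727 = 793448936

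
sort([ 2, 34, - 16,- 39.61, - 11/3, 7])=[-39.61,-16, - 11/3, 2, 7,34] 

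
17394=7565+9829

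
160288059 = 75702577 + 84585482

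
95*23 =2185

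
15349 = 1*15349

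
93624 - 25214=68410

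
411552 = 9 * 45728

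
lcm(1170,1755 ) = 3510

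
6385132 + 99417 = 6484549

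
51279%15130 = 5889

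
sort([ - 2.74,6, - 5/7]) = [  -  2.74,-5/7, 6 ] 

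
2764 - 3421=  - 657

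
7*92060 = 644420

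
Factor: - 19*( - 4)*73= 2^2*19^1 * 73^1 = 5548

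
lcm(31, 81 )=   2511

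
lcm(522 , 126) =3654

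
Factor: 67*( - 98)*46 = -2^2*7^2*23^1 *67^1= -302036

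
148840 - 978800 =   -  829960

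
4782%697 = 600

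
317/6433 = 317/6433  =  0.05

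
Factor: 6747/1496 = 2^( - 3)*3^1*11^( - 1)*13^1 * 17^(  -  1)*173^1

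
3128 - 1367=1761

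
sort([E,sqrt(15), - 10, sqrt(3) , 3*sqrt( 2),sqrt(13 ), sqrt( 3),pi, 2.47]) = [-10,sqrt( 3 ), sqrt (3 ) , 2.47, E,pi,sqrt(13) , sqrt(15 ),3*sqrt( 2)]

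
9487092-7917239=1569853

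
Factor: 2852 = 2^2*23^1*31^1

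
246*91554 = 22522284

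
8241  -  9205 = - 964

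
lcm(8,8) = 8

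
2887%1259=369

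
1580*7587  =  11987460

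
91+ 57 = 148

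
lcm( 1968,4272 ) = 175152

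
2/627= 2/627 = 0.00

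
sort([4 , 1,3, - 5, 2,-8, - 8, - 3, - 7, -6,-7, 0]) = [ - 8,-8, - 7, - 7, - 6,-5 ,-3,0,  1,  2 , 3, 4]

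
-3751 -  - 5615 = 1864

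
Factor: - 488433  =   - 3^1*11^1 * 19^2*41^1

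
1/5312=1/5312 = 0.00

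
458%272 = 186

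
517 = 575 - 58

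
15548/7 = 2221+1/7 = 2221.14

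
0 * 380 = 0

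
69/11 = 6+3/11 = 6.27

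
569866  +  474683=1044549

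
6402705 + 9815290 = 16217995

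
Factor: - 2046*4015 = -2^1*3^1*5^1*11^2*31^1*73^1 = - 8214690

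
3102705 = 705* 4401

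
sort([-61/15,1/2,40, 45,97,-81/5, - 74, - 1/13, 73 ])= [ - 74 , - 81/5,  -  61/15,-1/13  ,  1/2,40,  45, 73, 97]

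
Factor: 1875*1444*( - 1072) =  -2^6*3^1 * 5^4*19^2*67^1 = - 2902440000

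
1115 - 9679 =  - 8564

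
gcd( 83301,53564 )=1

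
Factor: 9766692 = 2^2 * 3^2 * 13^1*41^1 * 509^1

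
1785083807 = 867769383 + 917314424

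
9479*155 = 1469245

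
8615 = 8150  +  465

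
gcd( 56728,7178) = 2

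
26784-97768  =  -70984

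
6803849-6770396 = 33453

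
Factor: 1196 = 2^2*13^1 * 23^1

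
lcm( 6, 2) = 6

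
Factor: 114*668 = 2^3*3^1*19^1* 167^1 = 76152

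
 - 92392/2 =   -  46196 = -  46196.00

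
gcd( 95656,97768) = 88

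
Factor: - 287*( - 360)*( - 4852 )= - 2^5 * 3^2*5^1*7^1*41^1*1213^1 = - 501308640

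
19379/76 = 19379/76=254.99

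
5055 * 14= 70770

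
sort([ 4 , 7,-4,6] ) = [ - 4,4 , 6,7 ]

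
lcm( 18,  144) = 144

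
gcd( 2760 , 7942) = 2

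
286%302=286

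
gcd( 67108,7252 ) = 4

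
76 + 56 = 132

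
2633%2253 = 380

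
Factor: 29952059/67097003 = 23^( - 1)*2917261^( - 1) * 29952059^1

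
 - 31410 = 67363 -98773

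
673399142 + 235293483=908692625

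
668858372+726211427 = 1395069799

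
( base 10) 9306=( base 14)356a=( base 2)10010001011010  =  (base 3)110202200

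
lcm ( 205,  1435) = 1435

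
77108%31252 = 14604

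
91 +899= 990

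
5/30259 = 5/30259 = 0.00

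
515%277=238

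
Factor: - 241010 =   -  2^1*5^1*7^1*11^1*313^1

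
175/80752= 25/11536=0.00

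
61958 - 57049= 4909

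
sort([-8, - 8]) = [-8, - 8 ] 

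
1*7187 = 7187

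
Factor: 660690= 2^1*3^3*5^1*2447^1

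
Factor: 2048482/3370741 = 2^1 *11^ ( - 1 ) *101^1*10141^1*306431^(-1 )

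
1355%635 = 85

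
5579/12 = 5579/12  =  464.92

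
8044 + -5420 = 2624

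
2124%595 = 339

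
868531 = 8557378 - 7688847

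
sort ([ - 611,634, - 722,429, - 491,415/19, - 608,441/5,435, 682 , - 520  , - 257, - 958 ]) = [ - 958, - 722, - 611, - 608,-520,-491, - 257,415/19  ,  441/5, 429,  435,634 , 682]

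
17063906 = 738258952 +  -721195046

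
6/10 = 3/5 = 0.60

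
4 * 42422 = 169688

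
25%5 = 0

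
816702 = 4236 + 812466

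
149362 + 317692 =467054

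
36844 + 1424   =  38268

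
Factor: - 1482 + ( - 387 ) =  - 1869 = - 3^1*7^1 * 89^1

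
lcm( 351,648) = 8424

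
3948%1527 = 894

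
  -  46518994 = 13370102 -59889096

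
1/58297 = 1/58297 = 0.00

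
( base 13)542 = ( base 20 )24J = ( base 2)1110000011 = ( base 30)tt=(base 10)899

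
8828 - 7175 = 1653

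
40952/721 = 56 + 576/721 = 56.80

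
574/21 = 82/3 = 27.33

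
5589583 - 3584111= 2005472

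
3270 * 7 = 22890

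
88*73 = 6424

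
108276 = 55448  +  52828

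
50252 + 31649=81901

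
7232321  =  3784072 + 3448249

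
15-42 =- 27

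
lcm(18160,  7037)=562960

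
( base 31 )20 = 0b111110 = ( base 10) 62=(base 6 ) 142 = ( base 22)2I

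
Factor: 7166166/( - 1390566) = - 7^1*17^( - 1) * 97^1*1759^1*13633^( - 1) = - 1194361/231761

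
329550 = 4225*78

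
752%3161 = 752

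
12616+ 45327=57943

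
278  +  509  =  787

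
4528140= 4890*926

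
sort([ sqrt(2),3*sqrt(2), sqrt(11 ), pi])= [ sqrt(2), pi,sqrt( 11),3*sqrt( 2 ) ] 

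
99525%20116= 19061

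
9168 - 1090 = 8078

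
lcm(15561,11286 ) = 1027026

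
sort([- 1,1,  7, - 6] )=[ - 6,  -  1, 1, 7 ] 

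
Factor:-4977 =-3^2*7^1*79^1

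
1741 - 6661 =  - 4920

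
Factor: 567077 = 7^2*71^1*163^1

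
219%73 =0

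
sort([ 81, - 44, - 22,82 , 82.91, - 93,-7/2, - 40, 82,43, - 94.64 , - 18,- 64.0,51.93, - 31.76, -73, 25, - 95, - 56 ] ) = [ - 95 , - 94.64 , - 93,  -  73, - 64.0,-56, - 44, - 40,- 31.76, - 22, - 18,-7/2,25, 43,51.93, 81, 82,82,82.91 ] 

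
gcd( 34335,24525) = 4905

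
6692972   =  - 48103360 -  - 54796332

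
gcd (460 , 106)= 2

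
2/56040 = 1/28020  =  0.00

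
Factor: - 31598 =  - 2^1*7^1*37^1*61^1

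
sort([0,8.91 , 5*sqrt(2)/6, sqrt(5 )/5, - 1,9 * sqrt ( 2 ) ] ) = [ - 1,0, sqrt( 5 )/5 , 5*sqrt( 2)/6, 8.91,9*sqrt(  2)]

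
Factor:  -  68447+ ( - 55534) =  - 3^1*11^1*13^1*17^2 = - 123981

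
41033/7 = 41033/7 =5861.86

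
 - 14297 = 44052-58349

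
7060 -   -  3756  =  10816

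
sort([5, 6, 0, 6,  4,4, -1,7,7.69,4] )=[ - 1, 0,4,4,4, 5,6, 6,7, 7.69 ]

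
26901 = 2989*9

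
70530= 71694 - 1164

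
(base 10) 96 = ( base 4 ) 1200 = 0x60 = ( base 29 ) 39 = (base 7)165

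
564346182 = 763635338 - 199289156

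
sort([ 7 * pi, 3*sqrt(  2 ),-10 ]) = [ - 10, 3*sqrt(2 ),7 * pi ] 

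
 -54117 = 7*(-7731 ) 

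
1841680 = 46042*40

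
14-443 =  - 429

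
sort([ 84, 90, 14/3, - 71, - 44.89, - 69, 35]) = [- 71, - 69, - 44.89, 14/3, 35, 84, 90] 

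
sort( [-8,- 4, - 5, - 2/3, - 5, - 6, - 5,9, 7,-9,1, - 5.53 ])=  [ - 9, - 8,  -  6, - 5.53, - 5, - 5, - 5, - 4, - 2/3,  1,  7, 9 ]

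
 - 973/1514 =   -  1+541/1514 = - 0.64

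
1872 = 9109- 7237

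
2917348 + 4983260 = 7900608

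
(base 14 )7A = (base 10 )108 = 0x6c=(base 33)39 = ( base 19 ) 5d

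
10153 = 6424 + 3729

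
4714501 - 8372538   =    -  3658037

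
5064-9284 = -4220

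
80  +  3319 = 3399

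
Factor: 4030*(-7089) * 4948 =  - 141357779160 = - 2^3*3^1 * 5^1*13^1*17^1 * 31^1*139^1*1237^1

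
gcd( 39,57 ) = 3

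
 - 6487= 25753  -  32240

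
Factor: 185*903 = 3^1*5^1*7^1*37^1*43^1 = 167055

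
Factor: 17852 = 2^2*4463^1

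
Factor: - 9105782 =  - 2^1*7^1*650413^1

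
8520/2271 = 2840/757 = 3.75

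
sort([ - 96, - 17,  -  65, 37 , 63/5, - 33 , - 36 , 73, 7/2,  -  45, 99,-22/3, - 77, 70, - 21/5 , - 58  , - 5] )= [ - 96,-77, -65,-58 , - 45, -36,-33,  -  17,-22/3,-5, - 21/5,7/2,63/5, 37, 70, 73, 99]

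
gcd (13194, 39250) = 2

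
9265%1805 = 240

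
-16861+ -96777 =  - 113638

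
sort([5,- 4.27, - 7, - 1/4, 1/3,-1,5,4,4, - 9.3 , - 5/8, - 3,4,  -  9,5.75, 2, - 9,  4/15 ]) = [ - 9.3, - 9, - 9, - 7,-4.27, - 3, - 1,-5/8,  -  1/4,4/15,1/3,2, 4,4,4,5,5 , 5.75]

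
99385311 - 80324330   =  19060981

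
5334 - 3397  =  1937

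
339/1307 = 339/1307 =0.26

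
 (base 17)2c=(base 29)1H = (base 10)46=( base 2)101110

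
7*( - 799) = -5593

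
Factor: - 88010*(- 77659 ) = 6834768590 =2^1*5^1 * 13^1*677^1*77659^1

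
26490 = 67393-40903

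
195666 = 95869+99797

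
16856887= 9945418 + 6911469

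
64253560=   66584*965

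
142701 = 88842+53859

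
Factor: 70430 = 2^1 *5^1 * 7043^1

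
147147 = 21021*7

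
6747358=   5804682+942676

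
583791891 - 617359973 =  - 33568082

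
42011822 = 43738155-1726333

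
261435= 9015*29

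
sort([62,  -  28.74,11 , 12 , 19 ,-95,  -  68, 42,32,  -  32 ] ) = [ - 95, - 68,-32,-28.74,11,12,19,32 , 42, 62] 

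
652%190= 82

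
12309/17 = 12309/17 = 724.06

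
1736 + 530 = 2266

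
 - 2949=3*( - 983 )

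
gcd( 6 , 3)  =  3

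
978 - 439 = 539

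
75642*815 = 61648230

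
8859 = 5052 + 3807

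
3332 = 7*476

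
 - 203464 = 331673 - 535137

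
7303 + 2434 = 9737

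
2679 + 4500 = 7179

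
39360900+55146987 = 94507887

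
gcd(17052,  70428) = 12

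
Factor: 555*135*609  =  3^5*5^2 * 7^1*29^1*37^1 = 45629325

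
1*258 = 258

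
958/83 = 958/83 = 11.54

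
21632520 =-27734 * ( - 780 )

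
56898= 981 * 58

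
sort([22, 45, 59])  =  [ 22 , 45, 59]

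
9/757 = 9/757 = 0.01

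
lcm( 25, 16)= 400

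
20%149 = 20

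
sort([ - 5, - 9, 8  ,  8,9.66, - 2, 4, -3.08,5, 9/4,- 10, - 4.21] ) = [ - 10, - 9, - 5, - 4.21, - 3.08, - 2, 9/4 , 4 , 5, 8, 8, 9.66] 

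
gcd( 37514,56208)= 2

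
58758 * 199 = 11692842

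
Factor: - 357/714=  - 1/2= - 2^(-1)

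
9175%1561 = 1370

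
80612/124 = 20153/31 = 650.10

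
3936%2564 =1372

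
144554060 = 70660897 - - 73893163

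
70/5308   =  35/2654  =  0.01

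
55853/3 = 55853/3 = 18617.67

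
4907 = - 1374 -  - 6281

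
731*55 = 40205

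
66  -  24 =42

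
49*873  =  42777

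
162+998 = 1160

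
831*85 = 70635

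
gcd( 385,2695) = 385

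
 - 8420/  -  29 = 8420/29 = 290.34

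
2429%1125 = 179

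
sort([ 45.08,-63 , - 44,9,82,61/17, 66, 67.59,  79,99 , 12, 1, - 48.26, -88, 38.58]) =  [ - 88, -63, -48.26 , - 44,1 , 61/17,9,12,38.58,45.08,  66 , 67.59,79,  82, 99 ]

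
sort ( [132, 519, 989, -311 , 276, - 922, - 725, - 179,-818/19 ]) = [ - 922,-725, - 311, - 179, - 818/19,  132,  276 , 519, 989 ] 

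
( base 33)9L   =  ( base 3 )102210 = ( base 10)318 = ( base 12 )226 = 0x13E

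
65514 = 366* 179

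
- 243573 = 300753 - 544326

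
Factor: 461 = 461^1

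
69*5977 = 412413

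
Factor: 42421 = 59^1*719^1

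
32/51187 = 32/51187  =  0.00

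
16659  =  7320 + 9339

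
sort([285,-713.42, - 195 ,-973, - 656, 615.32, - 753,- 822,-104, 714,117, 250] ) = [ - 973,-822, - 753, - 713.42,-656, - 195, - 104, 117,250, 285,615.32 , 714] 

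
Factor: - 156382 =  - 2^1*78191^1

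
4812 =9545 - 4733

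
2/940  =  1/470  =  0.00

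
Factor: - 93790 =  - 2^1*5^1*83^1*113^1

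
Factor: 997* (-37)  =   - 36889 = - 37^1*997^1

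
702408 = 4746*148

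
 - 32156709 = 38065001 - 70221710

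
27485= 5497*5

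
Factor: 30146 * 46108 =1389971768=2^3*11527^1  *  15073^1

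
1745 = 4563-2818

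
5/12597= 5/12597 = 0.00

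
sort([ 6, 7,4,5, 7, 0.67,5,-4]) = [ - 4,0.67 , 4 , 5, 5, 6, 7, 7]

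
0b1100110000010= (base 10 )6530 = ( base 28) 896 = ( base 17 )15A2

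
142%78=64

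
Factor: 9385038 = 2^1 * 3^3*13^1*29^1*461^1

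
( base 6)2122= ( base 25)j7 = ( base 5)3412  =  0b111100010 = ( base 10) 482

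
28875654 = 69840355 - 40964701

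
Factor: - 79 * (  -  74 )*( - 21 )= - 122766 =- 2^1*3^1 * 7^1*37^1*79^1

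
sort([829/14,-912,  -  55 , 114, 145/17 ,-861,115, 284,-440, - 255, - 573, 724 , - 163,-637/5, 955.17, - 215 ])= [-912, - 861,-573, - 440, - 255,-215,  -  163,- 637/5, - 55, 145/17,829/14, 114, 115, 284, 724,  955.17]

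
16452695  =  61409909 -44957214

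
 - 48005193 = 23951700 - 71956893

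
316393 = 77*4109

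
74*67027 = 4959998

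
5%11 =5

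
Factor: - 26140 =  - 2^2*5^1*1307^1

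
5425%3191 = 2234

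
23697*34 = 805698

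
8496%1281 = 810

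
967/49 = 19 + 36/49 = 19.73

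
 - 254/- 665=254/665 = 0.38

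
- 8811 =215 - 9026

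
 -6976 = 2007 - 8983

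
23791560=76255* 312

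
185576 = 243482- 57906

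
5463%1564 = 771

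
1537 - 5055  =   - 3518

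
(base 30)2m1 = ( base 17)88d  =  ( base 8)4635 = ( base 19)6fa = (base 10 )2461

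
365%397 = 365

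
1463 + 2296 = 3759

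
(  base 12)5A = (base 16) 46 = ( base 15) 4A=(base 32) 26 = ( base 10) 70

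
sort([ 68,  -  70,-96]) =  [ - 96, - 70,68]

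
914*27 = 24678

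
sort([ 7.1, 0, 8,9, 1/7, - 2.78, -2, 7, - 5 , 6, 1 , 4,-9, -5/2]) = [ - 9, - 5, - 2.78,-5/2, - 2, 0,1/7, 1, 4, 6,7,  7.1, 8, 9 ] 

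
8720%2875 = 95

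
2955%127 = 34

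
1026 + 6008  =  7034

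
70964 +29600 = 100564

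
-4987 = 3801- 8788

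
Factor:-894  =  -2^1*3^1 * 149^1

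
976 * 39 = 38064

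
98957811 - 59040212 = 39917599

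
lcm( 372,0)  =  0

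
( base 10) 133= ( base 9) 157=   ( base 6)341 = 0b10000101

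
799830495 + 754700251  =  1554530746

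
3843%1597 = 649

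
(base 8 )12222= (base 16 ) 1492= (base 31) 5ER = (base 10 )5266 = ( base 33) 4RJ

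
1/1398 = 1/1398=0.00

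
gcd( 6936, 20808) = 6936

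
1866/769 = 2 + 328/769 = 2.43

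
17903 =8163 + 9740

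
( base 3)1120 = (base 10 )42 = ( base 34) 18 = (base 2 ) 101010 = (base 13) 33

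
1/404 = 1/404 = 0.00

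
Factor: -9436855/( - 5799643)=5^1*947^1 * 1319^( - 1 ) * 1993^1 * 4397^( - 1 ) 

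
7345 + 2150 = 9495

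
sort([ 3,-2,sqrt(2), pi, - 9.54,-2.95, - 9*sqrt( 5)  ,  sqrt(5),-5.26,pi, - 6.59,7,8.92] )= [ - 9 *sqrt( 5 ), - 9.54,-6.59, - 5.26, - 2.95, - 2,sqrt( 2 ),  sqrt(5), 3,pi,pi, 7,8.92] 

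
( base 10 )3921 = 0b111101010001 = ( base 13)1a28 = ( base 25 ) 66L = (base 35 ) 371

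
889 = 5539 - 4650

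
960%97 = 87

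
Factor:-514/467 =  - 2^1*257^1 * 467^(-1 ) 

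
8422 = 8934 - 512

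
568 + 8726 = 9294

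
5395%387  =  364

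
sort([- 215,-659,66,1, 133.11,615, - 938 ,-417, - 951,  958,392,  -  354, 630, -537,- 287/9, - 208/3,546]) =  [-951,-938,-659, - 537,  -  417, - 354 , - 215, - 208/3,- 287/9, 1, 66,133.11 , 392, 546,615, 630,958 ]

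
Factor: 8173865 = 5^1*7^1*409^1*571^1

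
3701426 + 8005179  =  11706605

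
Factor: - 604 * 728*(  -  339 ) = 149062368 = 2^5*3^1*7^1*13^1*113^1*151^1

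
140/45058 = 70/22529 =0.00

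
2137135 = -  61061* (-35 ) 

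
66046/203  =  66046/203=325.35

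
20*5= 100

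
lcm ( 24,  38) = 456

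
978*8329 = 8145762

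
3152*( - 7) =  - 22064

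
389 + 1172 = 1561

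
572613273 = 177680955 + 394932318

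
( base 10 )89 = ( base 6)225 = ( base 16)59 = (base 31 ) 2R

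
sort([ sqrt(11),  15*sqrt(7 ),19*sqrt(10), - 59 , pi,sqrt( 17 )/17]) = [-59, sqrt(17 )/17,pi,sqrt(11 ), 15*sqrt( 7),19*sqrt( 10)]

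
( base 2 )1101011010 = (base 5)11413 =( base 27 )14l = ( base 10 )858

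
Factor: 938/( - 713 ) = - 2^1*7^1*23^( - 1)*31^( - 1)*67^1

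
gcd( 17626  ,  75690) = 2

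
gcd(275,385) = 55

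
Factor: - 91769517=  - 3^4*7^1 * 23^1*31^1 * 227^1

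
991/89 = 991/89 =11.13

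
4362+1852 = 6214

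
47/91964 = 47/91964 = 0.00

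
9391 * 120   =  1126920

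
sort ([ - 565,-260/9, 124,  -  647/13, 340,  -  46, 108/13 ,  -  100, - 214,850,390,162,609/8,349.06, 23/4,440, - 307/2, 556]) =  [ - 565,  -  214, - 307/2, - 100, - 647/13, - 46,-260/9, 23/4, 108/13,609/8, 124,162,340,  349.06,390,440,556,850]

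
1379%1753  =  1379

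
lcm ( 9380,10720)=75040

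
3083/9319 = 3083/9319 =0.33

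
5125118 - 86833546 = - 81708428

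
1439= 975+464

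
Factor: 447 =3^1*149^1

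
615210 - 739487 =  - 124277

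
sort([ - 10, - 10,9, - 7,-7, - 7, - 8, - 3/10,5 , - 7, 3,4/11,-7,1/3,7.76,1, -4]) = [ - 10,- 10, - 8, -7,  -  7, - 7, - 7, - 7,-4, - 3/10,1/3,4/11, 1, 3 , 5, 7.76,  9]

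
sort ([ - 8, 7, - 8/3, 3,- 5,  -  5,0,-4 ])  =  [-8,-5, - 5,-4,-8/3, 0,3, 7 ]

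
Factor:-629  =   - 17^1*37^1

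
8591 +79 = 8670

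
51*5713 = 291363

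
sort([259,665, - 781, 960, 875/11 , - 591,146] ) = [ - 781, - 591,875/11,146,259,665,960]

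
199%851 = 199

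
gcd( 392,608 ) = 8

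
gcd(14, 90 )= 2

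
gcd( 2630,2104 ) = 526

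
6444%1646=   1506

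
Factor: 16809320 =2^3*5^1*11^2*23^1*151^1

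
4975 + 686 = 5661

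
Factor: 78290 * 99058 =2^2 * 5^1*7829^1 * 49529^1 = 7755250820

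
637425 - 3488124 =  - 2850699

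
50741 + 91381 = 142122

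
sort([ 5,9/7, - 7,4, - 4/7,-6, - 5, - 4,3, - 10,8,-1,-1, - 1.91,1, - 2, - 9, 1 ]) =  [ - 10 , - 9  , - 7, -6, -5, - 4,-2, - 1.91, - 1, - 1, - 4/7,1,1, 9/7,3,4,5, 8 ] 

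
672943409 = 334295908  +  338647501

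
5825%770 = 435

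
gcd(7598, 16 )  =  2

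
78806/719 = 78806/719 = 109.61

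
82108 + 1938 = 84046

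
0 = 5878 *0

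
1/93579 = 1/93579 = 0.00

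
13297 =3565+9732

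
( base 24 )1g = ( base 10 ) 40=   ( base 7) 55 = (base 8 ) 50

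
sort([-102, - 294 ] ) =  [ -294, - 102] 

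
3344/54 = 61 + 25/27 = 61.93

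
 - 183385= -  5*36677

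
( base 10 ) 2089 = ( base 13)c49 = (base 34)1RF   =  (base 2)100000101001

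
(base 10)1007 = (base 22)21h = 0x3EF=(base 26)1CJ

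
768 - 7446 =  -6678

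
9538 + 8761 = 18299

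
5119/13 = 393+10/13  =  393.77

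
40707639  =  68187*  597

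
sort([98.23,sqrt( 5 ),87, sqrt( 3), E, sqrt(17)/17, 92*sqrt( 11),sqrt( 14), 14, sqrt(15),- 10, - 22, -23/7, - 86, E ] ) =[ - 86, - 22, - 10, - 23/7, sqrt( 17)/17, sqrt( 3),sqrt(5), E, E,sqrt ( 14), sqrt (15),14,87, 98.23, 92*sqrt(11)] 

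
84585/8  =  10573 + 1/8=10573.12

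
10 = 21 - 11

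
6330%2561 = 1208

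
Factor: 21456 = 2^4*3^2*149^1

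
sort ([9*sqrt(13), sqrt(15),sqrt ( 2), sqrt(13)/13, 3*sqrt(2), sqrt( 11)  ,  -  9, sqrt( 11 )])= [ - 9,sqrt(13 ) /13,  sqrt( 2),sqrt( 11), sqrt(11), sqrt(15),3*sqrt ( 2),9 * sqrt ( 13 )] 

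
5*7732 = 38660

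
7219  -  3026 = 4193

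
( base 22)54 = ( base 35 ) 39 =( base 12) 96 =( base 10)114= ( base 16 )72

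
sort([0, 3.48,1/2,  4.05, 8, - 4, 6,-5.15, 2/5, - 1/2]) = [ - 5.15, - 4, - 1/2,0, 2/5, 1/2,3.48,  4.05, 6, 8]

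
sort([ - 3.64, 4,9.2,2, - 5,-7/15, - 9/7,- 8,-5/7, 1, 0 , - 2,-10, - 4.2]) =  [  -  10, - 8, - 5,-4.2,-3.64, - 2, - 9/7,  -  5/7,-7/15 , 0, 1, 2, 4, 9.2 ] 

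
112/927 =112/927 = 0.12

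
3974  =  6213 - 2239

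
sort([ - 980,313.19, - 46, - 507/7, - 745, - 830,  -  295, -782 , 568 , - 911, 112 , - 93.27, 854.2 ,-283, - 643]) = [ -980, - 911, - 830,-782, - 745,- 643,  -  295 , - 283, - 93.27, - 507/7, - 46, 112, 313.19,568, 854.2 ] 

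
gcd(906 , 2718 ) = 906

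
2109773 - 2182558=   -  72785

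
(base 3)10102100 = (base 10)2493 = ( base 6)15313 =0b100110111101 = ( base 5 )34433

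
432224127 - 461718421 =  - 29494294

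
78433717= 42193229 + 36240488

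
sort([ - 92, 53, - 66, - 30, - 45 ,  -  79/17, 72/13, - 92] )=[ - 92, - 92, -66, - 45,-30,  -  79/17, 72/13,  53] 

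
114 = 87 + 27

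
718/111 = 6 + 52/111 = 6.47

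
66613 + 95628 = 162241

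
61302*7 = 429114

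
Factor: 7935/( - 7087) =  - 3^1*5^1*19^ ( -1)*23^2*373^(-1)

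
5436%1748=192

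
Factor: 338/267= 2^1*3^( - 1)*13^2*89^( - 1)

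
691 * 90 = 62190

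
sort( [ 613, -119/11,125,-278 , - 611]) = [ - 611, - 278 ,-119/11,125,  613 ] 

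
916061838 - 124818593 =791243245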